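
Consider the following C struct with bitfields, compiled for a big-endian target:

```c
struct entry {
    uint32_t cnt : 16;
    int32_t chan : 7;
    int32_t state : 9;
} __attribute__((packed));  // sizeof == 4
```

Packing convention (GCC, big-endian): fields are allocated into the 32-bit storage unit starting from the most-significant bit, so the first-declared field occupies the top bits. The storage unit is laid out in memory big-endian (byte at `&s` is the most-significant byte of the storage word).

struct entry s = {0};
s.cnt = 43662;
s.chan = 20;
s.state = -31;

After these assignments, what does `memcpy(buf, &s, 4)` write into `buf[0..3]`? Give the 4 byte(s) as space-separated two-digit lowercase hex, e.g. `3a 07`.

aa 8e 29 e1

[16+:16] cnt=43662 & 0xffff = 0xaa8e; word=0xaa8e0000
[9+:7] chan=20 & 0x7f = 0x14; word=0xaa8e2800
[0+:9] state=-31 & 0x1ff = 0x1e1; word=0xaa8e29e1
word = 0xaa8e29e1 → big-endian bytes:
  [0]=0xaa  [1]=0x8e  [2]=0x29  [3]=0xe1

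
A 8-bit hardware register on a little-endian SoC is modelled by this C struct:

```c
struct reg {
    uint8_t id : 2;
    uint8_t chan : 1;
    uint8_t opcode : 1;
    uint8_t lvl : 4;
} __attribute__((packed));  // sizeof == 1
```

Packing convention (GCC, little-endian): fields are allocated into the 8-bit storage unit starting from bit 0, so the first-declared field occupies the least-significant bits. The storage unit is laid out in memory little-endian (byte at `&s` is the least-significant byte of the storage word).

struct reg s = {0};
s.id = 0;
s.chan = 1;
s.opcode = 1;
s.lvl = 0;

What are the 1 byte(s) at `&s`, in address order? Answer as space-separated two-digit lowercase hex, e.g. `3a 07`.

[0+:2] id=0 & 0x3 = 0x0; word=0x00
[2+:1] chan=1 & 0x1 = 0x1; word=0x04
[3+:1] opcode=1 & 0x1 = 0x1; word=0x0c
[4+:4] lvl=0 & 0xf = 0x0; word=0x0c
word = 0x0c → little-endian bytes:
  [0]=0x0c

0c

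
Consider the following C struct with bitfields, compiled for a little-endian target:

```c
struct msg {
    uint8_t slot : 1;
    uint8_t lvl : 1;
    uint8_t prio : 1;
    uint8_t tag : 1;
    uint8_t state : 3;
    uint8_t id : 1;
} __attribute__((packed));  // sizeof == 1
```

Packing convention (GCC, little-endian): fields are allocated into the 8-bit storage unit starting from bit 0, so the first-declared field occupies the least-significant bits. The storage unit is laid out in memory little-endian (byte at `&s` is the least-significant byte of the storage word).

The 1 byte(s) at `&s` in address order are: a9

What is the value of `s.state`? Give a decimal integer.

2

[0]=0xa9 (little-endian) → word 0xa9
slot [0+:1] = (word>>0) & 0x1 = 1
lvl [1+:1] = (word>>1) & 0x1 = 0
prio [2+:1] = (word>>2) & 0x1 = 0
tag [3+:1] = (word>>3) & 0x1 = 1
state [4+:3] = (word>>4) & 0x7 = 2  ←
id [7+:1] = (word>>7) & 0x1 = 1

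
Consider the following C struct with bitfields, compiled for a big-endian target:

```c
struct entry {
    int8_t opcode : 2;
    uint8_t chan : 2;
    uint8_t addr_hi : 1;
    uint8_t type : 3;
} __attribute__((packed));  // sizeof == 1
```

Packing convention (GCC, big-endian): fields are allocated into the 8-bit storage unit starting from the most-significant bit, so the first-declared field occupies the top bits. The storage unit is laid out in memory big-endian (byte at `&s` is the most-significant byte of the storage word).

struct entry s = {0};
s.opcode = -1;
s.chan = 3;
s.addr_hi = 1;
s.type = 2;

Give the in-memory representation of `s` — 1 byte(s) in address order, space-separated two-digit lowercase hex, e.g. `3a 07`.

opcode:2 = -1 → 0x3 << 6 → word 0xc0
chan:2 = 3 → 0x3 << 4 → word 0xf0
addr_hi:1 = 1 → 0x1 << 3 → word 0xf8
type:3 = 2 → 0x2 << 0 → word 0xfa
word = 0xfa → big-endian bytes:
  [0]=0xfa

fa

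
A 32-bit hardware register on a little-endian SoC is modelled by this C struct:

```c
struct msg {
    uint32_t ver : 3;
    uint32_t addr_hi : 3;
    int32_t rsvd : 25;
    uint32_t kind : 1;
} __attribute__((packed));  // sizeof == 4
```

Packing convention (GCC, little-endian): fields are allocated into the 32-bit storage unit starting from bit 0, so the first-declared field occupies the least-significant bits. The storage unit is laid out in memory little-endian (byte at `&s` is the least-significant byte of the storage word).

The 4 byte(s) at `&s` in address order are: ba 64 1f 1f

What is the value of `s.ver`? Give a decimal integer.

[0]=0xba [1]=0x64 [2]=0x1f [3]=0x1f (little-endian) → word 0x1f1f64ba
ver:3 @ bit 0 → (0x1f1f64ba>>0)&0x7 = 0x2  ←
addr_hi:3 @ bit 3 → (0x1f1f64ba>>3)&0x7 = 0x7
rsvd:25 @ bit 6 → (0x1f1f64ba>>6)&0x1ffffff = 0x7c7d92
kind:1 @ bit 31 → (0x1f1f64ba>>31)&0x1 = 0x0

2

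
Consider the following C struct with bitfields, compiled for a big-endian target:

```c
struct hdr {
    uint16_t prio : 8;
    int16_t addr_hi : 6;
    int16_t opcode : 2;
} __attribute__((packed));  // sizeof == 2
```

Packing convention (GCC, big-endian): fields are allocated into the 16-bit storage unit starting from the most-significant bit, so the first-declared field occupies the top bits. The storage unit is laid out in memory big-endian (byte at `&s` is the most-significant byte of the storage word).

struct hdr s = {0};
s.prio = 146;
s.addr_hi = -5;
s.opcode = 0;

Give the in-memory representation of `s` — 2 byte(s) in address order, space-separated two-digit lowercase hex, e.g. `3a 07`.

prio (8b) val=146 bits=0x92 at bit 8: 0x9200
addr_hi (6b) val=-5 bits=0x3b at bit 2: 0x92ec
opcode (2b) val=0 bits=0x0 at bit 0: 0x92ec
word = 0x92ec → big-endian bytes:
  [0]=0x92  [1]=0xec

92 ec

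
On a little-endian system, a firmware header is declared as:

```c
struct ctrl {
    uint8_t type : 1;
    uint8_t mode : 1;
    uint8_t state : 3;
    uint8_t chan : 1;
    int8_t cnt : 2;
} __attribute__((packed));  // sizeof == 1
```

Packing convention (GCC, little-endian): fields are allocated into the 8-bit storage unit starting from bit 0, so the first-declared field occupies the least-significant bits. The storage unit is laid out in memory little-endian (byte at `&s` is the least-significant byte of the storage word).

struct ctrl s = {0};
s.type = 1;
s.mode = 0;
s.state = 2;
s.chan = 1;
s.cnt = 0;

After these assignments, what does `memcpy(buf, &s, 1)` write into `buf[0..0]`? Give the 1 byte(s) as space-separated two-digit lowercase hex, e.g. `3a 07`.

29

[0+:1] type=1 & 0x1 = 0x1; word=0x01
[1+:1] mode=0 & 0x1 = 0x0; word=0x01
[2+:3] state=2 & 0x7 = 0x2; word=0x09
[5+:1] chan=1 & 0x1 = 0x1; word=0x29
[6+:2] cnt=0 & 0x3 = 0x0; word=0x29
word = 0x29 → little-endian bytes:
  [0]=0x29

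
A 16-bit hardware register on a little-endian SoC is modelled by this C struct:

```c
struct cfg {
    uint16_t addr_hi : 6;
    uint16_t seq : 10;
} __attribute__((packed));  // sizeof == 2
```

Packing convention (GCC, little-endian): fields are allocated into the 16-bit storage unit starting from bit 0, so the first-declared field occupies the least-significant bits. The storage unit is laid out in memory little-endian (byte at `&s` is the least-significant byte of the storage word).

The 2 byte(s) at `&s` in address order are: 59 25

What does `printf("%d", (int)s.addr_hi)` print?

[0]=0x59 [1]=0x25 (little-endian) → word 0x2559
addr_hi [0+:6] = (word>>0) & 0x3f = 25  ←
seq [6+:10] = (word>>6) & 0x3ff = 149

25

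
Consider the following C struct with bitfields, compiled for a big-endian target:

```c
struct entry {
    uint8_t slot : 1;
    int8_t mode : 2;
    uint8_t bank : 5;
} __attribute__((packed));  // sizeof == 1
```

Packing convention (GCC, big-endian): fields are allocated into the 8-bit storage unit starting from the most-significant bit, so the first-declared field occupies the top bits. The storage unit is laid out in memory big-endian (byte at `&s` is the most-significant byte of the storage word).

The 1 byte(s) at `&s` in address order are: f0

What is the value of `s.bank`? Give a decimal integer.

16

[0]=0xf0 (big-endian) → word 0xf0
slot [7+:1] = (word>>7) & 0x1 = 1
mode [5+:2] = (word>>5) & 0x3 = 3
bank [0+:5] = (word>>0) & 0x1f = 16  ←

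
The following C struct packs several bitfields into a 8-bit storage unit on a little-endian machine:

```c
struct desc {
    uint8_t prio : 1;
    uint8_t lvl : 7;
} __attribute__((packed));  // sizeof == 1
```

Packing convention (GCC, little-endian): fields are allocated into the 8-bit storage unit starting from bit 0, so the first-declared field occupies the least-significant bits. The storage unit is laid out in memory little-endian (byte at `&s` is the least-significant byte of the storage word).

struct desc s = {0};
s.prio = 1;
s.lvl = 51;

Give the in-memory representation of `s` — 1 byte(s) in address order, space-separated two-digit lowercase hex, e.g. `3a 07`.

[0+:1] prio=1 & 0x1 = 0x1; word=0x01
[1+:7] lvl=51 & 0x7f = 0x33; word=0x67
word = 0x67 → little-endian bytes:
  [0]=0x67

67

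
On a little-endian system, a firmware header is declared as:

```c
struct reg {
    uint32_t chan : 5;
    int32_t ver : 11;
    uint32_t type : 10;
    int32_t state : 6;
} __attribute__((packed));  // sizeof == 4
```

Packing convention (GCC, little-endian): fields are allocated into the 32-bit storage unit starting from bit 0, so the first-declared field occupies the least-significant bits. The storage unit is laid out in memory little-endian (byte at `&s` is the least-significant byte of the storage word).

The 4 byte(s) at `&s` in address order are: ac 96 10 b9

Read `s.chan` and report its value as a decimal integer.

[0]=0xac [1]=0x96 [2]=0x10 [3]=0xb9 (little-endian) → word 0xb91096ac
chan [0+:5] = (word>>0) & 0x1f = 12  ←
ver [5+:11] = (word>>5) & 0x7ff = 1205
type [16+:10] = (word>>16) & 0x3ff = 272
state [26+:6] = (word>>26) & 0x3f = 46

12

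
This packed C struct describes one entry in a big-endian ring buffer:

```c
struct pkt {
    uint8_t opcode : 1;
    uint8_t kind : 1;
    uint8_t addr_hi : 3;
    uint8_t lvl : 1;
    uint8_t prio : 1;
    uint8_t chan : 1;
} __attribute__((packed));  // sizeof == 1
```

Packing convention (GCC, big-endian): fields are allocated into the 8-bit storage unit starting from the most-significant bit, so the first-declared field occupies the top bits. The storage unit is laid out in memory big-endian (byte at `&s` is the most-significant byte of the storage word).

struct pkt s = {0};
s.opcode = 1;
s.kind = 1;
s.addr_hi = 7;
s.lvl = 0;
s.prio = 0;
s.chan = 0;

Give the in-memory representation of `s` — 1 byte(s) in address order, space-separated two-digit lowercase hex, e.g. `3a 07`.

opcode (1b) val=1 bits=0x1 at bit 7: 0x80
kind (1b) val=1 bits=0x1 at bit 6: 0xc0
addr_hi (3b) val=7 bits=0x7 at bit 3: 0xf8
lvl (1b) val=0 bits=0x0 at bit 2: 0xf8
prio (1b) val=0 bits=0x0 at bit 1: 0xf8
chan (1b) val=0 bits=0x0 at bit 0: 0xf8
word = 0xf8 → big-endian bytes:
  [0]=0xf8

f8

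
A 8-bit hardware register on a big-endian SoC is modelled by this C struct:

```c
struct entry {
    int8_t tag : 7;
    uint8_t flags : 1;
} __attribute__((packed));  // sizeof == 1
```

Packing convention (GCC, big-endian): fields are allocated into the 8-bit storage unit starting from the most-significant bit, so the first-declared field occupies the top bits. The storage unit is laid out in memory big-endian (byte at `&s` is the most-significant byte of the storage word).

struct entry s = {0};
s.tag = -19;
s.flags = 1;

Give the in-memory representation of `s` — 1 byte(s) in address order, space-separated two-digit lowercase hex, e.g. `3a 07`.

db

tag (7b) val=-19 bits=0x6d at bit 1: 0xda
flags (1b) val=1 bits=0x1 at bit 0: 0xdb
word = 0xdb → big-endian bytes:
  [0]=0xdb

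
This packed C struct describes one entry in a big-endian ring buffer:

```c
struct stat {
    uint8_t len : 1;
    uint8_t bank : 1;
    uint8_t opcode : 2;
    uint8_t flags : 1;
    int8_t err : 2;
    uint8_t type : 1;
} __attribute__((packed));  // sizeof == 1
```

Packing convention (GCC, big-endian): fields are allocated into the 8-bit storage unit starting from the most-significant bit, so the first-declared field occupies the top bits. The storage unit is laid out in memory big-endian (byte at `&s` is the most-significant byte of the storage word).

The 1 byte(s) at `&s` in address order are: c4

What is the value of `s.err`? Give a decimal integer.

[0]=0xc4 (big-endian) → word 0xc4
len [7+:1] = (word>>7) & 0x1 = 1
bank [6+:1] = (word>>6) & 0x1 = 1
opcode [4+:2] = (word>>4) & 0x3 = 0
flags [3+:1] = (word>>3) & 0x1 = 0
err [1+:2] = (word>>1) & 0x3 = 2  ←
type [0+:1] = (word>>0) & 0x1 = 0
err signed 2b, MSB=1: 2 - 4 = -2

-2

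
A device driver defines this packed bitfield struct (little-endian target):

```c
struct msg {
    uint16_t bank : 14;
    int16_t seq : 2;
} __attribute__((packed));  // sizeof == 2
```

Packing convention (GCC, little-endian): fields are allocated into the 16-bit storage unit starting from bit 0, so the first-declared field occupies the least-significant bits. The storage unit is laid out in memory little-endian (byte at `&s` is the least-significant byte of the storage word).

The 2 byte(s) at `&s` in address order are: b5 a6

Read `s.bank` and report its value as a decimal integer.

9909

[0]=0xb5 [1]=0xa6 (little-endian) → word 0xa6b5
bank [0+:14] = (word>>0) & 0x3fff = 9909  ←
seq [14+:2] = (word>>14) & 0x3 = 2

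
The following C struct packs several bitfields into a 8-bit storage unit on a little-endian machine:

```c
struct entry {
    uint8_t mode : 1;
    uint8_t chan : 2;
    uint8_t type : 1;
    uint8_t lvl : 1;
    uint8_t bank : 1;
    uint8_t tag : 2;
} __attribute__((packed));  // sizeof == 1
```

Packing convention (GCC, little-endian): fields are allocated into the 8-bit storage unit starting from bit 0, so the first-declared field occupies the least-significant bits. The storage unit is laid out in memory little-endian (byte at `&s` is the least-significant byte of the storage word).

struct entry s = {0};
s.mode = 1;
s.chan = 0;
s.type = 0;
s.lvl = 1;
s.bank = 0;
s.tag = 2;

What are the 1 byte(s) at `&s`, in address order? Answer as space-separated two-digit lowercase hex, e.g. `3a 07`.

mode (1b) val=1 bits=0x1 at bit 0: 0x01
chan (2b) val=0 bits=0x0 at bit 1: 0x01
type (1b) val=0 bits=0x0 at bit 3: 0x01
lvl (1b) val=1 bits=0x1 at bit 4: 0x11
bank (1b) val=0 bits=0x0 at bit 5: 0x11
tag (2b) val=2 bits=0x2 at bit 6: 0x91
word = 0x91 → little-endian bytes:
  [0]=0x91

91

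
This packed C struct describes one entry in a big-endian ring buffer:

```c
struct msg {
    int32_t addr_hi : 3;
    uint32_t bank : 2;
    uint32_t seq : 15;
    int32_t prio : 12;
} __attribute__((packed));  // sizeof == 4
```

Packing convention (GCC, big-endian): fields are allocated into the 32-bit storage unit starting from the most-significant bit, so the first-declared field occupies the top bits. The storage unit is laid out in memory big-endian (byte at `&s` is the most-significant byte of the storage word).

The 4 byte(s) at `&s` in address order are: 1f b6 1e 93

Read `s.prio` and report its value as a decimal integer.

[0]=0x1f [1]=0xb6 [2]=0x1e [3]=0x93 (big-endian) → word 0x1fb61e93
addr_hi:3 @ bit 29 → (0x1fb61e93>>29)&0x7 = 0x0
bank:2 @ bit 27 → (0x1fb61e93>>27)&0x3 = 0x3
seq:15 @ bit 12 → (0x1fb61e93>>12)&0x7fff = 0x7b61
prio:12 @ bit 0 → (0x1fb61e93>>0)&0xfff = 0xe93  ←
prio signed 12b, MSB=1: 3731 - 4096 = -365

-365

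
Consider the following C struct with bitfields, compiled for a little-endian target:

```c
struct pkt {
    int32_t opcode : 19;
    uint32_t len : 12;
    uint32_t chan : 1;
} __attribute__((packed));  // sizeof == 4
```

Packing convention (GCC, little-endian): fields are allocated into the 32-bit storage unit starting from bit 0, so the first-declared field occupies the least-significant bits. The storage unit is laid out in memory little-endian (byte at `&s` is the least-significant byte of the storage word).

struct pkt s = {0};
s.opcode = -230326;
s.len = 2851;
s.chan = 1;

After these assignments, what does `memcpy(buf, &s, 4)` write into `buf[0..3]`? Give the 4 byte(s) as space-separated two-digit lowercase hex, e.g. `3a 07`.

4a 7c 1c d9

opcode:19 = -230326 → 0x47c4a << 0 → word 0x00047c4a
len:12 = 2851 → 0xb23 << 19 → word 0x591c7c4a
chan:1 = 1 → 0x1 << 31 → word 0xd91c7c4a
word = 0xd91c7c4a → little-endian bytes:
  [0]=0x4a  [1]=0x7c  [2]=0x1c  [3]=0xd9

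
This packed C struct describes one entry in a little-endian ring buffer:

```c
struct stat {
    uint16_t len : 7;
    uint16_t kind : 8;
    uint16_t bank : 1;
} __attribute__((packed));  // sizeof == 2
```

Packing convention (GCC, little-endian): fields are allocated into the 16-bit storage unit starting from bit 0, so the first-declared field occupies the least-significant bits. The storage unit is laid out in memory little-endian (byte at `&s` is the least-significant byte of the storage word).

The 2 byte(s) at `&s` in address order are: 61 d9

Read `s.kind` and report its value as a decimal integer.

178

[0]=0x61 [1]=0xd9 (little-endian) → word 0xd961
len:7 @ bit 0 → (0xd961>>0)&0x7f = 0x61
kind:8 @ bit 7 → (0xd961>>7)&0xff = 0xb2  ←
bank:1 @ bit 15 → (0xd961>>15)&0x1 = 0x1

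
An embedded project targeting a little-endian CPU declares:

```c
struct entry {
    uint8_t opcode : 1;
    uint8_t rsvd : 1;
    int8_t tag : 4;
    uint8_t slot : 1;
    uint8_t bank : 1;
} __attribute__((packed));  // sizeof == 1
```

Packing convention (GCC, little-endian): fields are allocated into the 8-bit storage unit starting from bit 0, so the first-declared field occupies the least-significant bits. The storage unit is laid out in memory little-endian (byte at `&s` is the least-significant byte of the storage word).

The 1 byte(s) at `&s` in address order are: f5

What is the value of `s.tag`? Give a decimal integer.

-3

[0]=0xf5 (little-endian) → word 0xf5
opcode [0+:1] = (word>>0) & 0x1 = 1
rsvd [1+:1] = (word>>1) & 0x1 = 0
tag [2+:4] = (word>>2) & 0xf = 13  ←
slot [6+:1] = (word>>6) & 0x1 = 1
bank [7+:1] = (word>>7) & 0x1 = 1
tag signed 4b, MSB=1: 13 - 16 = -3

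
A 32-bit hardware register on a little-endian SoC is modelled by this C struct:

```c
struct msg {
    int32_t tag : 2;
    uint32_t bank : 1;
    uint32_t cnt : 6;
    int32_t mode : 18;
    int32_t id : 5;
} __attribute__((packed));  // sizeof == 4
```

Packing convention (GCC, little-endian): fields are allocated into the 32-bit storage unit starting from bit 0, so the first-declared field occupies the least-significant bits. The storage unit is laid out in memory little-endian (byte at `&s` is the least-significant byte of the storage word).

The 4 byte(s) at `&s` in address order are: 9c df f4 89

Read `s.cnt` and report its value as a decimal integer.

[0]=0x9c [1]=0xdf [2]=0xf4 [3]=0x89 (little-endian) → word 0x89f4df9c
tag [0+:2] = (word>>0) & 0x3 = 0
bank [2+:1] = (word>>2) & 0x1 = 1
cnt [3+:6] = (word>>3) & 0x3f = 51  ←
mode [9+:18] = (word>>9) & 0x3ffff = 64111
id [27+:5] = (word>>27) & 0x1f = 17

51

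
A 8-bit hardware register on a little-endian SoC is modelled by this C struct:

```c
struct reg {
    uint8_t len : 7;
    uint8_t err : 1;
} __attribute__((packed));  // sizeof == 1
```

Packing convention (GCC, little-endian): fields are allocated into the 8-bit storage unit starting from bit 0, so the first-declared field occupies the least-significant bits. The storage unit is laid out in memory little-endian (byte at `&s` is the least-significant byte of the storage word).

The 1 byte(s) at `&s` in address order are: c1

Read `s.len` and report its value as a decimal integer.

[0]=0xc1 (little-endian) → word 0xc1
len [0+:7] = (word>>0) & 0x7f = 65  ←
err [7+:1] = (word>>7) & 0x1 = 1

65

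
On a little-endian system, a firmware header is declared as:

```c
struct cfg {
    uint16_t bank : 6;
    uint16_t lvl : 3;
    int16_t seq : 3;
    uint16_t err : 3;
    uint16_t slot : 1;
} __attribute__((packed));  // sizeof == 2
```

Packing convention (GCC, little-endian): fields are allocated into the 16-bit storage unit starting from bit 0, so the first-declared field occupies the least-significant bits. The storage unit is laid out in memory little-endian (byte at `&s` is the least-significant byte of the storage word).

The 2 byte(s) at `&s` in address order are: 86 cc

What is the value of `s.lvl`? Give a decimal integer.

2

[0]=0x86 [1]=0xcc (little-endian) → word 0xcc86
bank [0+:6] = (word>>0) & 0x3f = 6
lvl [6+:3] = (word>>6) & 0x7 = 2  ←
seq [9+:3] = (word>>9) & 0x7 = 6
err [12+:3] = (word>>12) & 0x7 = 4
slot [15+:1] = (word>>15) & 0x1 = 1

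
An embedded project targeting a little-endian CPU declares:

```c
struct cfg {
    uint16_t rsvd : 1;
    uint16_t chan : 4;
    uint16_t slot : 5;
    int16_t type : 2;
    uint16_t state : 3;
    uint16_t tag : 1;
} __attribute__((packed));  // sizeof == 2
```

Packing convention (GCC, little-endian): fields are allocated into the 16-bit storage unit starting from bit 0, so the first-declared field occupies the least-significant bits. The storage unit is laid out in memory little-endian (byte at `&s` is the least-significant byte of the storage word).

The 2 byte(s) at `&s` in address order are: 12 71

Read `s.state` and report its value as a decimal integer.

[0]=0x12 [1]=0x71 (little-endian) → word 0x7112
rsvd:1 @ bit 0 → (0x7112>>0)&0x1 = 0x0
chan:4 @ bit 1 → (0x7112>>1)&0xf = 0x9
slot:5 @ bit 5 → (0x7112>>5)&0x1f = 0x8
type:2 @ bit 10 → (0x7112>>10)&0x3 = 0x0
state:3 @ bit 12 → (0x7112>>12)&0x7 = 0x7  ←
tag:1 @ bit 15 → (0x7112>>15)&0x1 = 0x0

7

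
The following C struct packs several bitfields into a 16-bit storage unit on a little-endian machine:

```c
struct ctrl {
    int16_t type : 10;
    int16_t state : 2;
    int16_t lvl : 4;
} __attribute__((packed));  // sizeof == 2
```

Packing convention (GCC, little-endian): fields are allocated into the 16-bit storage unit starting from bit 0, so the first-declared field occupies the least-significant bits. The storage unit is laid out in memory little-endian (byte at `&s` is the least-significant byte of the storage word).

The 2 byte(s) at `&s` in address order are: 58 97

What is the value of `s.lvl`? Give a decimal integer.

[0]=0x58 [1]=0x97 (little-endian) → word 0x9758
type:10 @ bit 0 → (0x9758>>0)&0x3ff = 0x358
state:2 @ bit 10 → (0x9758>>10)&0x3 = 0x1
lvl:4 @ bit 12 → (0x9758>>12)&0xf = 0x9  ←
lvl signed 4b, MSB=1: 9 - 16 = -7

-7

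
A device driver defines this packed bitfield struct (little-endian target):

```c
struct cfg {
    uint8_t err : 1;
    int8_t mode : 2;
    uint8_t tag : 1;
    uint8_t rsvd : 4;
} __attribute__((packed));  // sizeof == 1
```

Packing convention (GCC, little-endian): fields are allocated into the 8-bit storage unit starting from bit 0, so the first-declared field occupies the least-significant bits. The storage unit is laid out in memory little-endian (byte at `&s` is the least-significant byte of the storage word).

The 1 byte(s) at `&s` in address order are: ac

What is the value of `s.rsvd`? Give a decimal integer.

10

[0]=0xac (little-endian) → word 0xac
err:1 @ bit 0 → (0xac>>0)&0x1 = 0x0
mode:2 @ bit 1 → (0xac>>1)&0x3 = 0x2
tag:1 @ bit 3 → (0xac>>3)&0x1 = 0x1
rsvd:4 @ bit 4 → (0xac>>4)&0xf = 0xa  ←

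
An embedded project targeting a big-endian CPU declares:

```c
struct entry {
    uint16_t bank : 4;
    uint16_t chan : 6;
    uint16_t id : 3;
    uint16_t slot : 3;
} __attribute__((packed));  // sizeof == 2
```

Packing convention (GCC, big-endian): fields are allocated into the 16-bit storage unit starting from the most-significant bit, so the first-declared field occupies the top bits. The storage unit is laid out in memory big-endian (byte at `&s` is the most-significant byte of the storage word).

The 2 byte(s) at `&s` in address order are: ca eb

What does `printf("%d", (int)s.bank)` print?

[0]=0xca [1]=0xeb (big-endian) → word 0xcaeb
bank [12+:4] = (word>>12) & 0xf = 12  ←
chan [6+:6] = (word>>6) & 0x3f = 43
id [3+:3] = (word>>3) & 0x7 = 5
slot [0+:3] = (word>>0) & 0x7 = 3

12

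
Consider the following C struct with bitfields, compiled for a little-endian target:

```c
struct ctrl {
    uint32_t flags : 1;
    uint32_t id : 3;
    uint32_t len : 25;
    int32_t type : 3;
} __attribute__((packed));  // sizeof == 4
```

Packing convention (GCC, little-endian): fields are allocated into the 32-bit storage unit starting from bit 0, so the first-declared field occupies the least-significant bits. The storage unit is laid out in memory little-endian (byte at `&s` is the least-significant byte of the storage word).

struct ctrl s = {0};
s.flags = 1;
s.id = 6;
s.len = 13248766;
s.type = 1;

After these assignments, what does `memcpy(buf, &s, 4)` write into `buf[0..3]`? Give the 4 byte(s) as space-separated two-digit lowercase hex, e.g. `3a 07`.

[0+:1] flags=1 & 0x1 = 0x1; word=0x00000001
[1+:3] id=6 & 0x7 = 0x6; word=0x0000000d
[4+:25] len=13248766 & 0x1ffffff = 0xca28fe; word=0x0ca28fed
[29+:3] type=1 & 0x7 = 0x1; word=0x2ca28fed
word = 0x2ca28fed → little-endian bytes:
  [0]=0xed  [1]=0x8f  [2]=0xa2  [3]=0x2c

ed 8f a2 2c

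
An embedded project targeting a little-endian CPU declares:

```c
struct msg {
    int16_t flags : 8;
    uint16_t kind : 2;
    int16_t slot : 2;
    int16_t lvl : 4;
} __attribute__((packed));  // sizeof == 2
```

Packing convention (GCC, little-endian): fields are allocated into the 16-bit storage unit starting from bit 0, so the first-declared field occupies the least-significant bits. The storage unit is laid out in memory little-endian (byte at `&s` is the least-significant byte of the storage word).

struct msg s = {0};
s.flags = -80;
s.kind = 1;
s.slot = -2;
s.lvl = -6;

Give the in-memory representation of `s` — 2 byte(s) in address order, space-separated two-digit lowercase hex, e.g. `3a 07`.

flags:8 = -80 → 0xb0 << 0 → word 0x00b0
kind:2 = 1 → 0x1 << 8 → word 0x01b0
slot:2 = -2 → 0x2 << 10 → word 0x09b0
lvl:4 = -6 → 0xa << 12 → word 0xa9b0
word = 0xa9b0 → little-endian bytes:
  [0]=0xb0  [1]=0xa9

b0 a9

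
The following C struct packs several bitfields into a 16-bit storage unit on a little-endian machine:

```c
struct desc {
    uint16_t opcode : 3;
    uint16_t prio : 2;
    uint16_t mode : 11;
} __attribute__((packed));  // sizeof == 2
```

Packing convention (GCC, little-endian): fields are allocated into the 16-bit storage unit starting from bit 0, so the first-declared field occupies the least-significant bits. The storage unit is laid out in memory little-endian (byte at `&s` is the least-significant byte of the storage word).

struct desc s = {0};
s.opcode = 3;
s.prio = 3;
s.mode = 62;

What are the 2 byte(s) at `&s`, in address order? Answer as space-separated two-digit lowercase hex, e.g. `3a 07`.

db 07

opcode:3 = 3 → 0x3 << 0 → word 0x0003
prio:2 = 3 → 0x3 << 3 → word 0x001b
mode:11 = 62 → 0x3e << 5 → word 0x07db
word = 0x07db → little-endian bytes:
  [0]=0xdb  [1]=0x07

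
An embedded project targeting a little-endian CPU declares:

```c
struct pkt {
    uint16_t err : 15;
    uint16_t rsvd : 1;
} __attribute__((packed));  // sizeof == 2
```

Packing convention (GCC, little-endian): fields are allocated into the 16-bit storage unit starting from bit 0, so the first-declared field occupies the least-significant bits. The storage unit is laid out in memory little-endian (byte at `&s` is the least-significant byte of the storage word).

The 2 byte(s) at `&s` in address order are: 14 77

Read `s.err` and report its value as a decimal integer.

30484

[0]=0x14 [1]=0x77 (little-endian) → word 0x7714
err [0+:15] = (word>>0) & 0x7fff = 30484  ←
rsvd [15+:1] = (word>>15) & 0x1 = 0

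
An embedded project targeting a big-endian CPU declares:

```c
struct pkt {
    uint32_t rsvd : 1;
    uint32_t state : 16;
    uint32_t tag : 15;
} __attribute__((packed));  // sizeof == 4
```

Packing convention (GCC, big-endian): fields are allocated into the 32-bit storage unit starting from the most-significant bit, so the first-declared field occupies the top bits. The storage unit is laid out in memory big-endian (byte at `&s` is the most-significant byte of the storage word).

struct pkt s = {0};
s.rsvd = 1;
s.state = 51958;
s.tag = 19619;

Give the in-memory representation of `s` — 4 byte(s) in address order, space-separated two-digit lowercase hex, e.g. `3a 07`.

[31+:1] rsvd=1 & 0x1 = 0x1; word=0x80000000
[15+:16] state=51958 & 0xffff = 0xcaf6; word=0xe57b0000
[0+:15] tag=19619 & 0x7fff = 0x4ca3; word=0xe57b4ca3
word = 0xe57b4ca3 → big-endian bytes:
  [0]=0xe5  [1]=0x7b  [2]=0x4c  [3]=0xa3

e5 7b 4c a3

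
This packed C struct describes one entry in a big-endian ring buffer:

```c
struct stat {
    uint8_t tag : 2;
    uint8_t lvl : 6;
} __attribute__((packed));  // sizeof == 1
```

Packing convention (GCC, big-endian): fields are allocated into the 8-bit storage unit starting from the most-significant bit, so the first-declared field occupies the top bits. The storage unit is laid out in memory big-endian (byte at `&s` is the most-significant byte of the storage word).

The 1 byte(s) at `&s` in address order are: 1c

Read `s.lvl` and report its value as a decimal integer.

[0]=0x1c (big-endian) → word 0x1c
tag [6+:2] = (word>>6) & 0x3 = 0
lvl [0+:6] = (word>>0) & 0x3f = 28  ←

28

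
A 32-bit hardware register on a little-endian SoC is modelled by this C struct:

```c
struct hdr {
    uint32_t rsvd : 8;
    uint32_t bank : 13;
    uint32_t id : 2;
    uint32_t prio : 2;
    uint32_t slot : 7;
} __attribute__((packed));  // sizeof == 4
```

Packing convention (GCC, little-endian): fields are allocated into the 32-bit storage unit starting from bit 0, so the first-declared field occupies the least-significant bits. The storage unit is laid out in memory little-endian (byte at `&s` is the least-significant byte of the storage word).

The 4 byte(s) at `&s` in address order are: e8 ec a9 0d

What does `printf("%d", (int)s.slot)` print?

6

[0]=0xe8 [1]=0xec [2]=0xa9 [3]=0x0d (little-endian) → word 0x0da9ece8
rsvd [0+:8] = (word>>0) & 0xff = 232
bank [8+:13] = (word>>8) & 0x1fff = 2540
id [21+:2] = (word>>21) & 0x3 = 1
prio [23+:2] = (word>>23) & 0x3 = 3
slot [25+:7] = (word>>25) & 0x7f = 6  ←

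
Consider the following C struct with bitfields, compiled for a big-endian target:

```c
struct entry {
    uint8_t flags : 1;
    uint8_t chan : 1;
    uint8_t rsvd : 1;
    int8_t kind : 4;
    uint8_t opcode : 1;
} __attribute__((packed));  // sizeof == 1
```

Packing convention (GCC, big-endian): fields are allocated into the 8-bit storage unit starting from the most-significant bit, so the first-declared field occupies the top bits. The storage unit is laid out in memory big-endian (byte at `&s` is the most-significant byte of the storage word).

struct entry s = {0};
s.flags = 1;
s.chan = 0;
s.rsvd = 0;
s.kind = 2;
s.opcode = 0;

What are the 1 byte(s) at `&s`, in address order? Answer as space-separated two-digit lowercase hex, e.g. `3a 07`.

[7+:1] flags=1 & 0x1 = 0x1; word=0x80
[6+:1] chan=0 & 0x1 = 0x0; word=0x80
[5+:1] rsvd=0 & 0x1 = 0x0; word=0x80
[1+:4] kind=2 & 0xf = 0x2; word=0x84
[0+:1] opcode=0 & 0x1 = 0x0; word=0x84
word = 0x84 → big-endian bytes:
  [0]=0x84

84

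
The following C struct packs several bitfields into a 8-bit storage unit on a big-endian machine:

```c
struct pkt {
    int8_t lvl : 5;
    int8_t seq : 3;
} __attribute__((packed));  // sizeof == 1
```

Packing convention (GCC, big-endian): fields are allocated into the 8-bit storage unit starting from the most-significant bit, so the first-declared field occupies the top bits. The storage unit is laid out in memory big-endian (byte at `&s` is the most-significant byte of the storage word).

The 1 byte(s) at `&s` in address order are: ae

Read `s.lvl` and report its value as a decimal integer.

[0]=0xae (big-endian) → word 0xae
lvl [3+:5] = (word>>3) & 0x1f = 21  ←
seq [0+:3] = (word>>0) & 0x7 = 6
lvl signed 5b, MSB=1: 21 - 32 = -11

-11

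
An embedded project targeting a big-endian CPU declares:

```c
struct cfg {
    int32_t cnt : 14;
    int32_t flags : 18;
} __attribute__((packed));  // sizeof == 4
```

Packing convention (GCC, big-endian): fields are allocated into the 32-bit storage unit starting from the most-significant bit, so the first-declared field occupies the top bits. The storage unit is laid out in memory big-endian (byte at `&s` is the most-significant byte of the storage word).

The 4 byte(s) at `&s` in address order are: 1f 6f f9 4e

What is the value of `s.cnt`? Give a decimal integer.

[0]=0x1f [1]=0x6f [2]=0xf9 [3]=0x4e (big-endian) → word 0x1f6ff94e
cnt [18+:14] = (word>>18) & 0x3fff = 2011  ←
flags [0+:18] = (word>>0) & 0x3ffff = 260430
cnt signed 14b, MSB=0: value = 2011

2011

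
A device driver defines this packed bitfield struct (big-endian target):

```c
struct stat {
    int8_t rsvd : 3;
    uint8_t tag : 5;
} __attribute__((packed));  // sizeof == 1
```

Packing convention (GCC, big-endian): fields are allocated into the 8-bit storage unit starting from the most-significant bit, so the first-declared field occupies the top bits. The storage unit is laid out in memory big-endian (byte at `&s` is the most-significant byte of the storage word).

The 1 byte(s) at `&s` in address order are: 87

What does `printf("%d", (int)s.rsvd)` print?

[0]=0x87 (big-endian) → word 0x87
rsvd:3 @ bit 5 → (0x87>>5)&0x7 = 0x4  ←
tag:5 @ bit 0 → (0x87>>0)&0x1f = 0x7
rsvd signed 3b, MSB=1: 4 - 8 = -4

-4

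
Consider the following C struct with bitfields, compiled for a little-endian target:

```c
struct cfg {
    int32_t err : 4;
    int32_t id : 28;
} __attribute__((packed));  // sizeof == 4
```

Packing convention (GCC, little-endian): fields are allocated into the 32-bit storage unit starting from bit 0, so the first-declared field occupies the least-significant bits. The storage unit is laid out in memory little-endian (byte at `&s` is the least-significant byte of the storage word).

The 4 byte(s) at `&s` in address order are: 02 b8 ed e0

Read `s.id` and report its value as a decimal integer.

[0]=0x02 [1]=0xb8 [2]=0xed [3]=0xe0 (little-endian) → word 0xe0edb802
err [0+:4] = (word>>0) & 0xf = 2
id [4+:28] = (word>>4) & 0xfffffff = 235854720  ←
id signed 28b, MSB=1: 235854720 - 268435456 = -32580736

-32580736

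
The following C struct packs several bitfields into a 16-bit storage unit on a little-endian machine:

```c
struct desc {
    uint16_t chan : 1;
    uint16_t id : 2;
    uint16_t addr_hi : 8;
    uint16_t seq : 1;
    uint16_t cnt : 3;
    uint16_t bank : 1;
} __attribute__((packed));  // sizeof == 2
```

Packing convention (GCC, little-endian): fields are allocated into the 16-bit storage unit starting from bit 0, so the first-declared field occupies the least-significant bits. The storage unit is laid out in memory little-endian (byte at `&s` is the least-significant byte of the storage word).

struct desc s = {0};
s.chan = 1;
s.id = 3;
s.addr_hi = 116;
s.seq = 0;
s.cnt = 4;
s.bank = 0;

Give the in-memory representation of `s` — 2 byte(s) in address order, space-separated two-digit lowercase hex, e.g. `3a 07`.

a7 43

chan (1b) val=1 bits=0x1 at bit 0: 0x0001
id (2b) val=3 bits=0x3 at bit 1: 0x0007
addr_hi (8b) val=116 bits=0x74 at bit 3: 0x03a7
seq (1b) val=0 bits=0x0 at bit 11: 0x03a7
cnt (3b) val=4 bits=0x4 at bit 12: 0x43a7
bank (1b) val=0 bits=0x0 at bit 15: 0x43a7
word = 0x43a7 → little-endian bytes:
  [0]=0xa7  [1]=0x43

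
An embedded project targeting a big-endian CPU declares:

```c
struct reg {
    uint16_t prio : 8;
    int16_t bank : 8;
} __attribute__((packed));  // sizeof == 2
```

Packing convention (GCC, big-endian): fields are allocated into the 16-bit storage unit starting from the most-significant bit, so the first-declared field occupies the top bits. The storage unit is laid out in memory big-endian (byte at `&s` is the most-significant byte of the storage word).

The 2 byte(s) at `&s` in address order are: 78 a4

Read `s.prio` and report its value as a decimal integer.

[0]=0x78 [1]=0xa4 (big-endian) → word 0x78a4
prio [8+:8] = (word>>8) & 0xff = 120  ←
bank [0+:8] = (word>>0) & 0xff = 164

120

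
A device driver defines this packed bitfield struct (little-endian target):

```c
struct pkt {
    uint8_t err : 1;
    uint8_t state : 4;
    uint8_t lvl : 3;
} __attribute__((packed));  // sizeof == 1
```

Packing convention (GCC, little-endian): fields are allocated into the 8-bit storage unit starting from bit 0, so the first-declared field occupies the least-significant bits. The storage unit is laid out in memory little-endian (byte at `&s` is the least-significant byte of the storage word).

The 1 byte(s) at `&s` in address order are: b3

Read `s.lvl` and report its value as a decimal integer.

5

[0]=0xb3 (little-endian) → word 0xb3
err:1 @ bit 0 → (0xb3>>0)&0x1 = 0x1
state:4 @ bit 1 → (0xb3>>1)&0xf = 0x9
lvl:3 @ bit 5 → (0xb3>>5)&0x7 = 0x5  ←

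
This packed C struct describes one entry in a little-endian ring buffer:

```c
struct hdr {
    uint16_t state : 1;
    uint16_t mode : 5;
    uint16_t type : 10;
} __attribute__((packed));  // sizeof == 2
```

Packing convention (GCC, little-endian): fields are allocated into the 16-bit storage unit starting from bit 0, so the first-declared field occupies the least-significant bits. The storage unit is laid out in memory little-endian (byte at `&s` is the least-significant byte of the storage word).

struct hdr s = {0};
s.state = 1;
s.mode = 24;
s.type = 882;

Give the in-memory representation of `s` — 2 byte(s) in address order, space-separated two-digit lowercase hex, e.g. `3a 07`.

b1 dc

[0+:1] state=1 & 0x1 = 0x1; word=0x0001
[1+:5] mode=24 & 0x1f = 0x18; word=0x0031
[6+:10] type=882 & 0x3ff = 0x372; word=0xdcb1
word = 0xdcb1 → little-endian bytes:
  [0]=0xb1  [1]=0xdc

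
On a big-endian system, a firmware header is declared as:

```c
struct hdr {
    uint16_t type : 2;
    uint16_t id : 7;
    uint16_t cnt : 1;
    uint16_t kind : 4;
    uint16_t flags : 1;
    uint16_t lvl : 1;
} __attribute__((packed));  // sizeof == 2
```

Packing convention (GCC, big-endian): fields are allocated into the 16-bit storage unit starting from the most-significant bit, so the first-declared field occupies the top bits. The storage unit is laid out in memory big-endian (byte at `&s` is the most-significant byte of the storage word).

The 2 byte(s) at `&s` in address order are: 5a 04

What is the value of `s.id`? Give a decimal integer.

52

[0]=0x5a [1]=0x04 (big-endian) → word 0x5a04
type:2 @ bit 14 → (0x5a04>>14)&0x3 = 0x1
id:7 @ bit 7 → (0x5a04>>7)&0x7f = 0x34  ←
cnt:1 @ bit 6 → (0x5a04>>6)&0x1 = 0x0
kind:4 @ bit 2 → (0x5a04>>2)&0xf = 0x1
flags:1 @ bit 1 → (0x5a04>>1)&0x1 = 0x0
lvl:1 @ bit 0 → (0x5a04>>0)&0x1 = 0x0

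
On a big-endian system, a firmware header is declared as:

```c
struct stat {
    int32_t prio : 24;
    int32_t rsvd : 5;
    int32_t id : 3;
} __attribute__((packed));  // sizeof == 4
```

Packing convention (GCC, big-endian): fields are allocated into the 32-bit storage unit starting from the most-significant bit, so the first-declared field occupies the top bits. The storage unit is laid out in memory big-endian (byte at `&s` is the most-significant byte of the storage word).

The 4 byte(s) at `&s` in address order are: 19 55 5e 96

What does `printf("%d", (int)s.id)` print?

[0]=0x19 [1]=0x55 [2]=0x5e [3]=0x96 (big-endian) → word 0x19555e96
prio:24 @ bit 8 → (0x19555e96>>8)&0xffffff = 0x19555e
rsvd:5 @ bit 3 → (0x19555e96>>3)&0x1f = 0x12
id:3 @ bit 0 → (0x19555e96>>0)&0x7 = 0x6  ←
id signed 3b, MSB=1: 6 - 8 = -2

-2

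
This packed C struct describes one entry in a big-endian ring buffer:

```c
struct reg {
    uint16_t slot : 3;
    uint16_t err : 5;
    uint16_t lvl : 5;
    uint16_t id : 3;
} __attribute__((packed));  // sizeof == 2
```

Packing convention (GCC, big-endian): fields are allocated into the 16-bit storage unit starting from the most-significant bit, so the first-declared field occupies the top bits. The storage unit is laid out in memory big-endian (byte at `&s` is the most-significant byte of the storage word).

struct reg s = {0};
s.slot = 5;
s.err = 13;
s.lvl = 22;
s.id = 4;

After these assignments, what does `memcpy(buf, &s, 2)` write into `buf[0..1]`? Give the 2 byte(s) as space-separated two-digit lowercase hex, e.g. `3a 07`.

[13+:3] slot=5 & 0x7 = 0x5; word=0xa000
[8+:5] err=13 & 0x1f = 0xd; word=0xad00
[3+:5] lvl=22 & 0x1f = 0x16; word=0xadb0
[0+:3] id=4 & 0x7 = 0x4; word=0xadb4
word = 0xadb4 → big-endian bytes:
  [0]=0xad  [1]=0xb4

ad b4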